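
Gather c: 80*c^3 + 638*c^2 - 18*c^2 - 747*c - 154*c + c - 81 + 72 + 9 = 80*c^3 + 620*c^2 - 900*c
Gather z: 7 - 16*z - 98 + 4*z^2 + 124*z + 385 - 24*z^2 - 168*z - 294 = -20*z^2 - 60*z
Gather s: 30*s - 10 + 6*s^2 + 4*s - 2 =6*s^2 + 34*s - 12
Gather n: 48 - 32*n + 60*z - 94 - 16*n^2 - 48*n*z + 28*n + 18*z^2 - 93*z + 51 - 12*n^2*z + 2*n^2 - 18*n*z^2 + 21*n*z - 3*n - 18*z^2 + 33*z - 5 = n^2*(-12*z - 14) + n*(-18*z^2 - 27*z - 7)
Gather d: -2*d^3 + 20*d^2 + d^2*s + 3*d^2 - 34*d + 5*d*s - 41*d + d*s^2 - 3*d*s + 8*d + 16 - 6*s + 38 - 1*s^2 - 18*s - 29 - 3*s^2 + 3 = -2*d^3 + d^2*(s + 23) + d*(s^2 + 2*s - 67) - 4*s^2 - 24*s + 28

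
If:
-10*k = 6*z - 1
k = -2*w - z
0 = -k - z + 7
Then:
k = -41/4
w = -7/2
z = 69/4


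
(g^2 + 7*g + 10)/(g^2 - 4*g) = (g^2 + 7*g + 10)/(g*(g - 4))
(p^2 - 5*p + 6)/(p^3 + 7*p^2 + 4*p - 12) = (p^2 - 5*p + 6)/(p^3 + 7*p^2 + 4*p - 12)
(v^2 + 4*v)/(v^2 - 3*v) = (v + 4)/(v - 3)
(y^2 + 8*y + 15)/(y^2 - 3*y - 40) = (y + 3)/(y - 8)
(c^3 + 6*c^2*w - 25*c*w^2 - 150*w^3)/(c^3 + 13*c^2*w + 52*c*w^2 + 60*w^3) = (c - 5*w)/(c + 2*w)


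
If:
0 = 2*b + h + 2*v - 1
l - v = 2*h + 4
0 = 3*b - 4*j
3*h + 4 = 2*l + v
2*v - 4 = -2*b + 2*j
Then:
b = 28/9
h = -23/3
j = 7/3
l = -91/9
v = 11/9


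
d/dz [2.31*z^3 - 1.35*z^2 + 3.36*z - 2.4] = 6.93*z^2 - 2.7*z + 3.36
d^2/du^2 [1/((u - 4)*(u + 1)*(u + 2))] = 2*(6*u^4 - 8*u^3 - 27*u^2 + 54*u + 92)/(u^9 - 3*u^8 - 27*u^7 + 35*u^6 + 318*u^5 + 156*u^4 - 1288*u^3 - 2592*u^2 - 1920*u - 512)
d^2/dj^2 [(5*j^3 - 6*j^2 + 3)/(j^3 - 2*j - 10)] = 4*(-3*j^6 + 15*j^5 + 141*j^4 - 200*j^3 + 141*j^2 + 795*j - 294)/(j^9 - 6*j^7 - 30*j^6 + 12*j^5 + 120*j^4 + 292*j^3 - 120*j^2 - 600*j - 1000)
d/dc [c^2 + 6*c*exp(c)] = 6*c*exp(c) + 2*c + 6*exp(c)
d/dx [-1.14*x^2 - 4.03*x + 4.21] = -2.28*x - 4.03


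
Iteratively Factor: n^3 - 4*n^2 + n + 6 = (n - 2)*(n^2 - 2*n - 3) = (n - 3)*(n - 2)*(n + 1)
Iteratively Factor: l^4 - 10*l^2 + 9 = (l + 3)*(l^3 - 3*l^2 - l + 3) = (l + 1)*(l + 3)*(l^2 - 4*l + 3) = (l - 3)*(l + 1)*(l + 3)*(l - 1)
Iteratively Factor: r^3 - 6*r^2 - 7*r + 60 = (r + 3)*(r^2 - 9*r + 20) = (r - 4)*(r + 3)*(r - 5)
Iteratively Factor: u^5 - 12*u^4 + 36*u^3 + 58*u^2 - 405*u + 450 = (u - 5)*(u^4 - 7*u^3 + u^2 + 63*u - 90) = (u - 5)*(u - 3)*(u^3 - 4*u^2 - 11*u + 30) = (u - 5)^2*(u - 3)*(u^2 + u - 6) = (u - 5)^2*(u - 3)*(u + 3)*(u - 2)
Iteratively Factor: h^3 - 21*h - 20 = (h - 5)*(h^2 + 5*h + 4) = (h - 5)*(h + 1)*(h + 4)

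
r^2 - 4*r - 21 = (r - 7)*(r + 3)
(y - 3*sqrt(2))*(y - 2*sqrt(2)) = y^2 - 5*sqrt(2)*y + 12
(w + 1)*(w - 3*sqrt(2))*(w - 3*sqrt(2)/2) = w^3 - 9*sqrt(2)*w^2/2 + w^2 - 9*sqrt(2)*w/2 + 9*w + 9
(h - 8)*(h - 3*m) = h^2 - 3*h*m - 8*h + 24*m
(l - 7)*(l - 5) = l^2 - 12*l + 35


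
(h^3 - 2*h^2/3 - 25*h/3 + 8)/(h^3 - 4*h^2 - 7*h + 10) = (h^2 + h/3 - 8)/(h^2 - 3*h - 10)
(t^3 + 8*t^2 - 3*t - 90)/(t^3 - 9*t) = (t^2 + 11*t + 30)/(t*(t + 3))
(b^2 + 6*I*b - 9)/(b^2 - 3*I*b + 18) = (b + 3*I)/(b - 6*I)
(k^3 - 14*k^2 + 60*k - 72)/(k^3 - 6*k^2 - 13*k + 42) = (k^2 - 12*k + 36)/(k^2 - 4*k - 21)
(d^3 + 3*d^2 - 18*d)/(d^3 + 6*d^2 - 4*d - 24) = d*(d - 3)/(d^2 - 4)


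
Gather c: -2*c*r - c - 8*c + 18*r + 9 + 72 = c*(-2*r - 9) + 18*r + 81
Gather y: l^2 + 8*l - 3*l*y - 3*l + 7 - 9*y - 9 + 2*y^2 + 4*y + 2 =l^2 + 5*l + 2*y^2 + y*(-3*l - 5)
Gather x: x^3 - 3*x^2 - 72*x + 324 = x^3 - 3*x^2 - 72*x + 324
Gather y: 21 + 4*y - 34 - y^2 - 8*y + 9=-y^2 - 4*y - 4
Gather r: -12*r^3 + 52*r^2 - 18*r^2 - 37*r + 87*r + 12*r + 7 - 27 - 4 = -12*r^3 + 34*r^2 + 62*r - 24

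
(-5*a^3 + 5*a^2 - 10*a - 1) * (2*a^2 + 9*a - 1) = -10*a^5 - 35*a^4 + 30*a^3 - 97*a^2 + a + 1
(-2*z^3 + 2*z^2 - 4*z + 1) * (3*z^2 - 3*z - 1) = -6*z^5 + 12*z^4 - 16*z^3 + 13*z^2 + z - 1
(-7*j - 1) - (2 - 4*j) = -3*j - 3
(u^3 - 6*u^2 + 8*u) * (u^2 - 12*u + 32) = u^5 - 18*u^4 + 112*u^3 - 288*u^2 + 256*u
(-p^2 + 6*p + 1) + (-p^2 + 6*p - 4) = -2*p^2 + 12*p - 3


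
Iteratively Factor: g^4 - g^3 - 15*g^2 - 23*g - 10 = (g + 1)*(g^3 - 2*g^2 - 13*g - 10) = (g + 1)^2*(g^2 - 3*g - 10) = (g - 5)*(g + 1)^2*(g + 2)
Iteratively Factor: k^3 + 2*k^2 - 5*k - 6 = (k + 3)*(k^2 - k - 2) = (k + 1)*(k + 3)*(k - 2)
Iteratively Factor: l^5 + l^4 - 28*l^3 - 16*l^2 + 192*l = (l + 4)*(l^4 - 3*l^3 - 16*l^2 + 48*l) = (l + 4)^2*(l^3 - 7*l^2 + 12*l) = (l - 3)*(l + 4)^2*(l^2 - 4*l) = l*(l - 3)*(l + 4)^2*(l - 4)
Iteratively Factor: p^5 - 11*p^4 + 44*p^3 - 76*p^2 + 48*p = (p)*(p^4 - 11*p^3 + 44*p^2 - 76*p + 48) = p*(p - 2)*(p^3 - 9*p^2 + 26*p - 24) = p*(p - 3)*(p - 2)*(p^2 - 6*p + 8) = p*(p - 3)*(p - 2)^2*(p - 4)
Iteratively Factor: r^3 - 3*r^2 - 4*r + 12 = (r - 3)*(r^2 - 4) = (r - 3)*(r - 2)*(r + 2)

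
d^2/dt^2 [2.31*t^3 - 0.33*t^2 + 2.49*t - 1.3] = 13.86*t - 0.66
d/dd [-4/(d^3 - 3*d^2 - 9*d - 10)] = 12*(d^2 - 2*d - 3)/(-d^3 + 3*d^2 + 9*d + 10)^2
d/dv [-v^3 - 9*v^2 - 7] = 3*v*(-v - 6)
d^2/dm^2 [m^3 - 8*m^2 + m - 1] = 6*m - 16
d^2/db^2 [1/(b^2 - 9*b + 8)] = 2*(-b^2 + 9*b + (2*b - 9)^2 - 8)/(b^2 - 9*b + 8)^3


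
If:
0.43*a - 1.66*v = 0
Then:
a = 3.86046511627907*v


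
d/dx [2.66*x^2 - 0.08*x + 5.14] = 5.32*x - 0.08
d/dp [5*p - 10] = 5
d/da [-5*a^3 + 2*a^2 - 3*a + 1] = -15*a^2 + 4*a - 3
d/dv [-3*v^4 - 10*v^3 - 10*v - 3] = -12*v^3 - 30*v^2 - 10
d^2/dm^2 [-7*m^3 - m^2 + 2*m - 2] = -42*m - 2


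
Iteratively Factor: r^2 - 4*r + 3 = (r - 3)*(r - 1)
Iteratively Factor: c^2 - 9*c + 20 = (c - 4)*(c - 5)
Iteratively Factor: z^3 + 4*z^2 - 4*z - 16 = (z - 2)*(z^2 + 6*z + 8) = (z - 2)*(z + 4)*(z + 2)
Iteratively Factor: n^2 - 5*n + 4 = (n - 1)*(n - 4)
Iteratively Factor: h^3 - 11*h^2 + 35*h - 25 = (h - 1)*(h^2 - 10*h + 25) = (h - 5)*(h - 1)*(h - 5)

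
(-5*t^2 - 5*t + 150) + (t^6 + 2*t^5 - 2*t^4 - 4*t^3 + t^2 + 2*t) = t^6 + 2*t^5 - 2*t^4 - 4*t^3 - 4*t^2 - 3*t + 150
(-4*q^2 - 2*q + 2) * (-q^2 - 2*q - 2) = 4*q^4 + 10*q^3 + 10*q^2 - 4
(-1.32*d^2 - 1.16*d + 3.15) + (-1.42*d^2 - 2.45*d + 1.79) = -2.74*d^2 - 3.61*d + 4.94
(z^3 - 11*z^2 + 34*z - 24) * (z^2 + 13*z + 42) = z^5 + 2*z^4 - 67*z^3 - 44*z^2 + 1116*z - 1008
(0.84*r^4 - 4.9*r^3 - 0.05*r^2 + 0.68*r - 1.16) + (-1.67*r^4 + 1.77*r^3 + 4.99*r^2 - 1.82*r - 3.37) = -0.83*r^4 - 3.13*r^3 + 4.94*r^2 - 1.14*r - 4.53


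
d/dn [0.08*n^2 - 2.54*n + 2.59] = 0.16*n - 2.54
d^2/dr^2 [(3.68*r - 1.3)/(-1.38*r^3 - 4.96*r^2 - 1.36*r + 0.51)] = (-42.049152*r^5 - 121.424544*r^4 - 24.882688*r^3 + 175.451712*r^2 + 2.251752*r + 6.281024)/(2.628072*r^9 + 28.337472*r^8 + 109.620576*r^7 + 174.963772*r^6 + 87.086784*r^5 - 15.861408*r^4 - 17.049266*r^3 + 1.0404*r^2 + 1.061208*r - 0.132651)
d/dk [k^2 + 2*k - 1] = 2*k + 2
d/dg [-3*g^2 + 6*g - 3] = 6 - 6*g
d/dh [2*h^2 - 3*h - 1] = 4*h - 3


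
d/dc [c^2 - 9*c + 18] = 2*c - 9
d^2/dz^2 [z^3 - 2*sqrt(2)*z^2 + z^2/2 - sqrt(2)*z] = 6*z - 4*sqrt(2) + 1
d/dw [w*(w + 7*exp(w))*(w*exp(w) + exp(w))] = (w^3 + 14*w^2*exp(w) + 4*w^2 + 28*w*exp(w) + 2*w + 7*exp(w))*exp(w)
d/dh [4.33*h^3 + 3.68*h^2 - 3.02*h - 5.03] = 12.99*h^2 + 7.36*h - 3.02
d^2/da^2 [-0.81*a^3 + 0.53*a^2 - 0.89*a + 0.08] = 1.06 - 4.86*a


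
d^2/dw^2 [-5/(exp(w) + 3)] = 5*(3 - exp(w))*exp(w)/(exp(w) + 3)^3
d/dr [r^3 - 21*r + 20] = 3*r^2 - 21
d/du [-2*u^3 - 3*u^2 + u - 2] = -6*u^2 - 6*u + 1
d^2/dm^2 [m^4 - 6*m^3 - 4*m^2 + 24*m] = 12*m^2 - 36*m - 8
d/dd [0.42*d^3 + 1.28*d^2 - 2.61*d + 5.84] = 1.26*d^2 + 2.56*d - 2.61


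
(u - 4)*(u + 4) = u^2 - 16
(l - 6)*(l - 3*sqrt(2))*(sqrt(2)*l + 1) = sqrt(2)*l^3 - 6*sqrt(2)*l^2 - 5*l^2 - 3*sqrt(2)*l + 30*l + 18*sqrt(2)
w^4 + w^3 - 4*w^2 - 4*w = w*(w - 2)*(w + 1)*(w + 2)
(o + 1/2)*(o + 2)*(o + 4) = o^3 + 13*o^2/2 + 11*o + 4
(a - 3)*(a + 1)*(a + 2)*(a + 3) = a^4 + 3*a^3 - 7*a^2 - 27*a - 18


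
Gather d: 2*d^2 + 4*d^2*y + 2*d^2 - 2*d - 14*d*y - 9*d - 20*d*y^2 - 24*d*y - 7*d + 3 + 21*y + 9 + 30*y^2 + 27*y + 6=d^2*(4*y + 4) + d*(-20*y^2 - 38*y - 18) + 30*y^2 + 48*y + 18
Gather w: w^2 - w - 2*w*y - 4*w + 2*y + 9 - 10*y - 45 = w^2 + w*(-2*y - 5) - 8*y - 36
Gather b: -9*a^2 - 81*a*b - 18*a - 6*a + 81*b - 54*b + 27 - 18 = -9*a^2 - 24*a + b*(27 - 81*a) + 9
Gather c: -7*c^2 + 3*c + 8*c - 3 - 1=-7*c^2 + 11*c - 4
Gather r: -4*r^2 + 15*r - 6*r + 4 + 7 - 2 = -4*r^2 + 9*r + 9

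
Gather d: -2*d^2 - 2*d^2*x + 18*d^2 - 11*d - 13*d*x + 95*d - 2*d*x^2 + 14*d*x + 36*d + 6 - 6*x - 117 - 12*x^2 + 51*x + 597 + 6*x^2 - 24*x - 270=d^2*(16 - 2*x) + d*(-2*x^2 + x + 120) - 6*x^2 + 21*x + 216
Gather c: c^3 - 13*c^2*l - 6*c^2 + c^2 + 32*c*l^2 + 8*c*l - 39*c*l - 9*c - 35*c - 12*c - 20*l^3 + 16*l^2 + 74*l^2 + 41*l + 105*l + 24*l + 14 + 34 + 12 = c^3 + c^2*(-13*l - 5) + c*(32*l^2 - 31*l - 56) - 20*l^3 + 90*l^2 + 170*l + 60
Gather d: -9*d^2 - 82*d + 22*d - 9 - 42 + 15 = -9*d^2 - 60*d - 36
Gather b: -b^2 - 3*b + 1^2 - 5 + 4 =-b^2 - 3*b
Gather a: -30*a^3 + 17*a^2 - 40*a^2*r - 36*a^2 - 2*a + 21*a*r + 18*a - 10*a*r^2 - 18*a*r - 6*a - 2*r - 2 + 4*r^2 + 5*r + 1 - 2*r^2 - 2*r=-30*a^3 + a^2*(-40*r - 19) + a*(-10*r^2 + 3*r + 10) + 2*r^2 + r - 1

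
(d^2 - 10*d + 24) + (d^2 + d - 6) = 2*d^2 - 9*d + 18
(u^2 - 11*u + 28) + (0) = u^2 - 11*u + 28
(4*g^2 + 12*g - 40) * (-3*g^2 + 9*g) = -12*g^4 + 228*g^2 - 360*g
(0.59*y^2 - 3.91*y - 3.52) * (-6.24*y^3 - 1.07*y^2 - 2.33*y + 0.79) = -3.6816*y^5 + 23.7671*y^4 + 24.7738*y^3 + 13.3428*y^2 + 5.1127*y - 2.7808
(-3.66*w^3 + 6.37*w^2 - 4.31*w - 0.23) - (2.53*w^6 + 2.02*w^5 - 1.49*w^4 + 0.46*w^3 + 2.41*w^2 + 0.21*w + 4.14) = -2.53*w^6 - 2.02*w^5 + 1.49*w^4 - 4.12*w^3 + 3.96*w^2 - 4.52*w - 4.37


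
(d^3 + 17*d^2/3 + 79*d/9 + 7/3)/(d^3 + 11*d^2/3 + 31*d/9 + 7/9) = (d + 3)/(d + 1)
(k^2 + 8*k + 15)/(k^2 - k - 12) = (k + 5)/(k - 4)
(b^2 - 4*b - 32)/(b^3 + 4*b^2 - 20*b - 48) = (b^2 - 4*b - 32)/(b^3 + 4*b^2 - 20*b - 48)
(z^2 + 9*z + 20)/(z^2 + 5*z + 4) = (z + 5)/(z + 1)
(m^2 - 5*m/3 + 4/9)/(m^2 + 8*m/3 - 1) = (m - 4/3)/(m + 3)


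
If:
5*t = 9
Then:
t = 9/5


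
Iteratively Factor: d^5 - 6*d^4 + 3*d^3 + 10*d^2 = (d)*(d^4 - 6*d^3 + 3*d^2 + 10*d) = d*(d - 5)*(d^3 - d^2 - 2*d) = d^2*(d - 5)*(d^2 - d - 2) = d^2*(d - 5)*(d - 2)*(d + 1)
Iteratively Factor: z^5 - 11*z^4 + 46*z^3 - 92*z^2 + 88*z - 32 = (z - 2)*(z^4 - 9*z^3 + 28*z^2 - 36*z + 16) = (z - 2)*(z - 1)*(z^3 - 8*z^2 + 20*z - 16) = (z - 2)^2*(z - 1)*(z^2 - 6*z + 8) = (z - 4)*(z - 2)^2*(z - 1)*(z - 2)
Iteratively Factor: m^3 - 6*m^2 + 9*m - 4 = (m - 1)*(m^2 - 5*m + 4) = (m - 4)*(m - 1)*(m - 1)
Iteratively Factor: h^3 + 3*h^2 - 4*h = (h - 1)*(h^2 + 4*h) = h*(h - 1)*(h + 4)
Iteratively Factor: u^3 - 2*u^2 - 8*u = (u)*(u^2 - 2*u - 8) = u*(u + 2)*(u - 4)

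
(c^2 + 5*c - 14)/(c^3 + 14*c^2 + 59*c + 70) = (c - 2)/(c^2 + 7*c + 10)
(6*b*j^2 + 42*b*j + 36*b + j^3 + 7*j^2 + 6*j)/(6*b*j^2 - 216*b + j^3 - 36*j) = (j + 1)/(j - 6)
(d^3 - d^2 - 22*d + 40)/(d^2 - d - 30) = (d^2 - 6*d + 8)/(d - 6)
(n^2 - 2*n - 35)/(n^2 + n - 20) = (n - 7)/(n - 4)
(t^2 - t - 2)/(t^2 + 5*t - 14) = (t + 1)/(t + 7)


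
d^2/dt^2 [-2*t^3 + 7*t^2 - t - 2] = 14 - 12*t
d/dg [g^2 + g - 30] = 2*g + 1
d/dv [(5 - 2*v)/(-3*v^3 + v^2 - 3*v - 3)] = (6*v^3 - 2*v^2 + 6*v - (2*v - 5)*(9*v^2 - 2*v + 3) + 6)/(3*v^3 - v^2 + 3*v + 3)^2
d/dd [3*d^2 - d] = 6*d - 1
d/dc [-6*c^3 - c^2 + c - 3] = -18*c^2 - 2*c + 1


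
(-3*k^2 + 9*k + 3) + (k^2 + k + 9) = -2*k^2 + 10*k + 12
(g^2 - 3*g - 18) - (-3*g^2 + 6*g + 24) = 4*g^2 - 9*g - 42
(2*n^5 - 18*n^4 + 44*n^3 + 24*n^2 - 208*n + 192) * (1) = 2*n^5 - 18*n^4 + 44*n^3 + 24*n^2 - 208*n + 192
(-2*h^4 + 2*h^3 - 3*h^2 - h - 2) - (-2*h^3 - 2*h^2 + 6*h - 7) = -2*h^4 + 4*h^3 - h^2 - 7*h + 5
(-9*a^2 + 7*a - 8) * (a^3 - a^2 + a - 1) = -9*a^5 + 16*a^4 - 24*a^3 + 24*a^2 - 15*a + 8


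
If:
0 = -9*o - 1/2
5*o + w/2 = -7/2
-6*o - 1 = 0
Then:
No Solution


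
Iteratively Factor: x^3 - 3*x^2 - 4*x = (x + 1)*(x^2 - 4*x) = (x - 4)*(x + 1)*(x)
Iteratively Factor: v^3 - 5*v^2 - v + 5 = (v - 5)*(v^2 - 1) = (v - 5)*(v + 1)*(v - 1)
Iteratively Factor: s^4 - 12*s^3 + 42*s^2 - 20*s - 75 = (s - 5)*(s^3 - 7*s^2 + 7*s + 15) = (s - 5)*(s + 1)*(s^2 - 8*s + 15) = (s - 5)^2*(s + 1)*(s - 3)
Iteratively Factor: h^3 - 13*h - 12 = (h - 4)*(h^2 + 4*h + 3) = (h - 4)*(h + 3)*(h + 1)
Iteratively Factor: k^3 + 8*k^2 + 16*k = (k)*(k^2 + 8*k + 16) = k*(k + 4)*(k + 4)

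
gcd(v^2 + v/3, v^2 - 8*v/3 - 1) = v + 1/3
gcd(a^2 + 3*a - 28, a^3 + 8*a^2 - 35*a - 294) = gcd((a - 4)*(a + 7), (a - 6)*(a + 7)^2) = a + 7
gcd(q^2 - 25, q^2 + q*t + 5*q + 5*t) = q + 5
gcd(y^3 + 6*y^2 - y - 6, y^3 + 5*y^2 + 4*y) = y + 1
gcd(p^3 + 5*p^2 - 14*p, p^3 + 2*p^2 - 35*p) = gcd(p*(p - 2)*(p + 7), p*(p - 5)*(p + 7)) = p^2 + 7*p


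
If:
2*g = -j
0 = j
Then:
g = 0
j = 0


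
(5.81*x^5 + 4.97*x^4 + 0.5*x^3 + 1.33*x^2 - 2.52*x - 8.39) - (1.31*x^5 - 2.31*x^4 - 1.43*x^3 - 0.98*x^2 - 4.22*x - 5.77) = 4.5*x^5 + 7.28*x^4 + 1.93*x^3 + 2.31*x^2 + 1.7*x - 2.62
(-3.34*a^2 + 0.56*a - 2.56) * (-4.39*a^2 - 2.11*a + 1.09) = 14.6626*a^4 + 4.589*a^3 + 6.4162*a^2 + 6.012*a - 2.7904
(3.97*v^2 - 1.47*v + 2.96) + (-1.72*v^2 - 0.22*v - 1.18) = 2.25*v^2 - 1.69*v + 1.78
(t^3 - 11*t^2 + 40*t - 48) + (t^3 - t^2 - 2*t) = 2*t^3 - 12*t^2 + 38*t - 48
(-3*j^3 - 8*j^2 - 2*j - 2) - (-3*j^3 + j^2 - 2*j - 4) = 2 - 9*j^2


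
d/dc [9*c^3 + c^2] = c*(27*c + 2)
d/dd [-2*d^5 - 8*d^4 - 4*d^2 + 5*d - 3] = -10*d^4 - 32*d^3 - 8*d + 5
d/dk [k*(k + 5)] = 2*k + 5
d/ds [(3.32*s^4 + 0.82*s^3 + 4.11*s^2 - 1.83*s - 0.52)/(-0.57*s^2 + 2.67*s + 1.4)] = (-3.7848*s^5 + 26.1258*s^4 + 22.9708*s^3 + 13.3746*s^2 + 10.9152*s - 1.1736)/(0.3249*s^4 - 3.0438*s^3 + 5.5329*s^2 + 7.476*s + 1.96)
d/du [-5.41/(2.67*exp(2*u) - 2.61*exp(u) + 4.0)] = (28.8894*exp(u) - 14.1201)*exp(u)/(2.67*exp(2*u) - 2.61*exp(u) + 4.0)^2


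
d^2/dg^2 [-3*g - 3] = 0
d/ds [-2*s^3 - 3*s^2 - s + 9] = -6*s^2 - 6*s - 1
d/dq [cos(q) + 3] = -sin(q)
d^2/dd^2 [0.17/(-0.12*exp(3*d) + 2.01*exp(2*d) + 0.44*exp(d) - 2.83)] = (-0.17*(-0.72*exp(2*d) + 8.04*exp(d) + 0.88)*(-0.36*exp(2*d) + 4.02*exp(d) + 0.44)*exp(d) + (0.1836*exp(2*d) - 1.3668*exp(d) - 0.0748)*(0.12*exp(3*d) - 2.01*exp(2*d) - 0.44*exp(d) + 2.83))*exp(d)/(0.12*exp(3*d) - 2.01*exp(2*d) - 0.44*exp(d) + 2.83)^3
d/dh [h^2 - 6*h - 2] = 2*h - 6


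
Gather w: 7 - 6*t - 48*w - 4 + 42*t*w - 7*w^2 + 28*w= -6*t - 7*w^2 + w*(42*t - 20) + 3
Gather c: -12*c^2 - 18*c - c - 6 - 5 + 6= -12*c^2 - 19*c - 5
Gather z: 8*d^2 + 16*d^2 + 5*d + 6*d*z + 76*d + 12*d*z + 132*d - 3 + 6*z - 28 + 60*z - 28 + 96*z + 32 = 24*d^2 + 213*d + z*(18*d + 162) - 27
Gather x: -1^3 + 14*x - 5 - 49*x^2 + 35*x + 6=-49*x^2 + 49*x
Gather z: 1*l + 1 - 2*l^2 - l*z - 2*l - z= -2*l^2 - l + z*(-l - 1) + 1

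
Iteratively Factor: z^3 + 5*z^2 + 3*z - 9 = (z + 3)*(z^2 + 2*z - 3) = (z - 1)*(z + 3)*(z + 3)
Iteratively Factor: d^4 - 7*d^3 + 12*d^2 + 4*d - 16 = (d - 4)*(d^3 - 3*d^2 + 4) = (d - 4)*(d - 2)*(d^2 - d - 2) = (d - 4)*(d - 2)^2*(d + 1)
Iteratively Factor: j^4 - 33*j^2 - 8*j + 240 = (j + 4)*(j^3 - 4*j^2 - 17*j + 60) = (j - 5)*(j + 4)*(j^2 + j - 12) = (j - 5)*(j - 3)*(j + 4)*(j + 4)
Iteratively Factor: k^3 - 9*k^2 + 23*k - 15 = (k - 3)*(k^2 - 6*k + 5) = (k - 3)*(k - 1)*(k - 5)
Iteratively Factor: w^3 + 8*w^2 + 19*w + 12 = (w + 3)*(w^2 + 5*w + 4) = (w + 3)*(w + 4)*(w + 1)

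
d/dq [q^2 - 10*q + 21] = 2*q - 10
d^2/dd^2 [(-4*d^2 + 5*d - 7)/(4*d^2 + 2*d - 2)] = 4*(7*d^3 - 27*d^2 - 3*d - 5)/(8*d^6 + 12*d^5 - 6*d^4 - 11*d^3 + 3*d^2 + 3*d - 1)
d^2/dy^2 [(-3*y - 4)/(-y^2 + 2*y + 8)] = 2*((2 - 9*y)*(-y^2 + 2*y + 8) - 4*(y - 1)^2*(3*y + 4))/(-y^2 + 2*y + 8)^3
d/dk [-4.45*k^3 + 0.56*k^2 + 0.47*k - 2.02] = -13.35*k^2 + 1.12*k + 0.47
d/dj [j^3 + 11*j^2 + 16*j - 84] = 3*j^2 + 22*j + 16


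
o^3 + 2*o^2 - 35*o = o*(o - 5)*(o + 7)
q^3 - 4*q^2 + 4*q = q*(q - 2)^2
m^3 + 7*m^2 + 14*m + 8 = (m + 1)*(m + 2)*(m + 4)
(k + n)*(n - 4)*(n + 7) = k*n^2 + 3*k*n - 28*k + n^3 + 3*n^2 - 28*n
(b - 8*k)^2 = b^2 - 16*b*k + 64*k^2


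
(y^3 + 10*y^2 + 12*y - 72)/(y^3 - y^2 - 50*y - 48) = (y^2 + 4*y - 12)/(y^2 - 7*y - 8)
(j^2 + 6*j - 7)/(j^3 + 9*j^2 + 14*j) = (j - 1)/(j*(j + 2))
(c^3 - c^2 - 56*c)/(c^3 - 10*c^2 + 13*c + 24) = c*(c + 7)/(c^2 - 2*c - 3)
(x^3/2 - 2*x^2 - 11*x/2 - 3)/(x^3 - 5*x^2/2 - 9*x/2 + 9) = (x^3 - 4*x^2 - 11*x - 6)/(2*x^3 - 5*x^2 - 9*x + 18)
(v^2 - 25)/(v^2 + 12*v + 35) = (v - 5)/(v + 7)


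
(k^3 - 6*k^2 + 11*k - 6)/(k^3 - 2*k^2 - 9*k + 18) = (k - 1)/(k + 3)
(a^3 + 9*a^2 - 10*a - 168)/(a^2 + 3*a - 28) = a + 6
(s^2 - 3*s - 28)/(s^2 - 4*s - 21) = (s + 4)/(s + 3)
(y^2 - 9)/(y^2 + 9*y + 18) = (y - 3)/(y + 6)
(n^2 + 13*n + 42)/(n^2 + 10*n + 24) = (n + 7)/(n + 4)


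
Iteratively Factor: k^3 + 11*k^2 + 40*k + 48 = (k + 4)*(k^2 + 7*k + 12) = (k + 4)^2*(k + 3)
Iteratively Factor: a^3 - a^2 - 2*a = (a - 2)*(a^2 + a) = (a - 2)*(a + 1)*(a)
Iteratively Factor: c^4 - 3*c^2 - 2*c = (c - 2)*(c^3 + 2*c^2 + c) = c*(c - 2)*(c^2 + 2*c + 1) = c*(c - 2)*(c + 1)*(c + 1)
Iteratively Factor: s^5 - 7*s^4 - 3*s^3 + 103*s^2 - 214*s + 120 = (s + 4)*(s^4 - 11*s^3 + 41*s^2 - 61*s + 30) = (s - 1)*(s + 4)*(s^3 - 10*s^2 + 31*s - 30) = (s - 5)*(s - 1)*(s + 4)*(s^2 - 5*s + 6) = (s - 5)*(s - 3)*(s - 1)*(s + 4)*(s - 2)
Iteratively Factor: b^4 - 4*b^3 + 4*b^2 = (b - 2)*(b^3 - 2*b^2) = (b - 2)^2*(b^2) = b*(b - 2)^2*(b)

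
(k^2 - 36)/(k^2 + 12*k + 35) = (k^2 - 36)/(k^2 + 12*k + 35)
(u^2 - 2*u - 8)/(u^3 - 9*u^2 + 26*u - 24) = (u + 2)/(u^2 - 5*u + 6)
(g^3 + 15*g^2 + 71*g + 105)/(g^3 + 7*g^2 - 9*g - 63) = (g + 5)/(g - 3)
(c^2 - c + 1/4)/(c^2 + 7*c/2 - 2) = (c - 1/2)/(c + 4)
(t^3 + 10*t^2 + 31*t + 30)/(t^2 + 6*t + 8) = (t^2 + 8*t + 15)/(t + 4)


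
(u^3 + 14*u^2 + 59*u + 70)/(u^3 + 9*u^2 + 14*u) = (u + 5)/u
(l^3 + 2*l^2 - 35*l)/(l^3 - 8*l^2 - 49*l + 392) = l*(l - 5)/(l^2 - 15*l + 56)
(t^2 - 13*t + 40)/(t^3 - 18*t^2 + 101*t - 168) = (t - 5)/(t^2 - 10*t + 21)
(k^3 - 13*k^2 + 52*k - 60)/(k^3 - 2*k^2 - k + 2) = (k^2 - 11*k + 30)/(k^2 - 1)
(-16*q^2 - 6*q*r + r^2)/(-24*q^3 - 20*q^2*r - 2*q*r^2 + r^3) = (8*q - r)/(12*q^2 + 4*q*r - r^2)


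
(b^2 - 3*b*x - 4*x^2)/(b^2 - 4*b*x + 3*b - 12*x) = (b + x)/(b + 3)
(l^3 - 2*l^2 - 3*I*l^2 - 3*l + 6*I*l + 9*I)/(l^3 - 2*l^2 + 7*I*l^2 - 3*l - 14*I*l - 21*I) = (l - 3*I)/(l + 7*I)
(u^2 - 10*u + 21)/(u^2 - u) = (u^2 - 10*u + 21)/(u*(u - 1))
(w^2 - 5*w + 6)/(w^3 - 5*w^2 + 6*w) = 1/w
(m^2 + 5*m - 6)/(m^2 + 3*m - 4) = (m + 6)/(m + 4)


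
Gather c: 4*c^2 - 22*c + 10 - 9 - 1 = 4*c^2 - 22*c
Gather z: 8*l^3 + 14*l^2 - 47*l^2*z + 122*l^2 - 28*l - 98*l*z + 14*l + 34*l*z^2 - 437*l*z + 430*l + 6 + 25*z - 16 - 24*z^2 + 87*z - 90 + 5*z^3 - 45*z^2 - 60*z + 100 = 8*l^3 + 136*l^2 + 416*l + 5*z^3 + z^2*(34*l - 69) + z*(-47*l^2 - 535*l + 52)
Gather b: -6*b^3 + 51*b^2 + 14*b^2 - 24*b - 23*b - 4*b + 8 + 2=-6*b^3 + 65*b^2 - 51*b + 10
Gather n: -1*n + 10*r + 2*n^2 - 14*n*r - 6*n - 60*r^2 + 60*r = 2*n^2 + n*(-14*r - 7) - 60*r^2 + 70*r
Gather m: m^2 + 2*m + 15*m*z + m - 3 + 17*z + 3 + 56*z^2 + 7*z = m^2 + m*(15*z + 3) + 56*z^2 + 24*z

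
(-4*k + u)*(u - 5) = -4*k*u + 20*k + u^2 - 5*u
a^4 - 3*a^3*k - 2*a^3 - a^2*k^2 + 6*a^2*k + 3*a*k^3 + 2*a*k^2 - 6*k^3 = (a - 2)*(a - 3*k)*(a - k)*(a + k)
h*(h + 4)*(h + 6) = h^3 + 10*h^2 + 24*h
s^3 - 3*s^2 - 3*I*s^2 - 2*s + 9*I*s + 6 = (s - 3)*(s - 2*I)*(s - I)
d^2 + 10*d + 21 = (d + 3)*(d + 7)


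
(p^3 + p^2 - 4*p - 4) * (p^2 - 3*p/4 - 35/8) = p^5 + p^4/4 - 73*p^3/8 - 43*p^2/8 + 41*p/2 + 35/2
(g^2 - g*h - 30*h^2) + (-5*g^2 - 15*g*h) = -4*g^2 - 16*g*h - 30*h^2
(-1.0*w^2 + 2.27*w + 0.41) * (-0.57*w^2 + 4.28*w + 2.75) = 0.57*w^4 - 5.5739*w^3 + 6.7319*w^2 + 7.9973*w + 1.1275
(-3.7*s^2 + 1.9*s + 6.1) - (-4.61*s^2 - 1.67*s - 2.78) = 0.91*s^2 + 3.57*s + 8.88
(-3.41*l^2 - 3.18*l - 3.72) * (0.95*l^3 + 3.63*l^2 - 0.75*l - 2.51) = -3.2395*l^5 - 15.3993*l^4 - 12.5199*l^3 - 2.5595*l^2 + 10.7718*l + 9.3372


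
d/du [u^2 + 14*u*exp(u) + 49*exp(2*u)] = 14*u*exp(u) + 2*u + 98*exp(2*u) + 14*exp(u)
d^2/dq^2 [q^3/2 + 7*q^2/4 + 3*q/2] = 3*q + 7/2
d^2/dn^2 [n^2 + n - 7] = 2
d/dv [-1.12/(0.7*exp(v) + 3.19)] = 0.784*exp(v)/(0.7*exp(v) + 3.19)^2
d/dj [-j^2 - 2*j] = -2*j - 2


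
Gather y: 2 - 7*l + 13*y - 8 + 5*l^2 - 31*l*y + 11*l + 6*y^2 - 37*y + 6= 5*l^2 + 4*l + 6*y^2 + y*(-31*l - 24)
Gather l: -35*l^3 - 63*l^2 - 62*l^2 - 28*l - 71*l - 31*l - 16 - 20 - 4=-35*l^3 - 125*l^2 - 130*l - 40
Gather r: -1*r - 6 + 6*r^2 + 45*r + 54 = 6*r^2 + 44*r + 48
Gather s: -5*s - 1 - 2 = -5*s - 3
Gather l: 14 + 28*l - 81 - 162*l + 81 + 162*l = 28*l + 14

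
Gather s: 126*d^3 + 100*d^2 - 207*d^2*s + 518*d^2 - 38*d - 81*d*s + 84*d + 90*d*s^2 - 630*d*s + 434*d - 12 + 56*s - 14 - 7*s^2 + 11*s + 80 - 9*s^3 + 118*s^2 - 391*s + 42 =126*d^3 + 618*d^2 + 480*d - 9*s^3 + s^2*(90*d + 111) + s*(-207*d^2 - 711*d - 324) + 96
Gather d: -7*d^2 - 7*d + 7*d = -7*d^2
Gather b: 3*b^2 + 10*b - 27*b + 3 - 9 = 3*b^2 - 17*b - 6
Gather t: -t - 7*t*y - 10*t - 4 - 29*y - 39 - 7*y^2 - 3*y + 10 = t*(-7*y - 11) - 7*y^2 - 32*y - 33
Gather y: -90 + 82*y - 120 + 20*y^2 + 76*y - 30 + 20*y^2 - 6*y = 40*y^2 + 152*y - 240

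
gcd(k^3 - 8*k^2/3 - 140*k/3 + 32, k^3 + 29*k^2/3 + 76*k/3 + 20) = k + 6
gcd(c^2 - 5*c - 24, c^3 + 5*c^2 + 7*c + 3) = c + 3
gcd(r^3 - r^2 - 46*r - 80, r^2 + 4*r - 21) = 1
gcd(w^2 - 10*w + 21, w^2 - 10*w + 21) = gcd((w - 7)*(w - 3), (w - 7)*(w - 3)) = w^2 - 10*w + 21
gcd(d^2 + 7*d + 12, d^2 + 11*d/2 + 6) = d + 4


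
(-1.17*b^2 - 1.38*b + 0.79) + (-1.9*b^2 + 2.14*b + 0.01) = -3.07*b^2 + 0.76*b + 0.8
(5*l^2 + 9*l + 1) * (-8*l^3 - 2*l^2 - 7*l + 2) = -40*l^5 - 82*l^4 - 61*l^3 - 55*l^2 + 11*l + 2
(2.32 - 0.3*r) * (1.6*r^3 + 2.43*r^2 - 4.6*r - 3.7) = -0.48*r^4 + 2.983*r^3 + 7.0176*r^2 - 9.562*r - 8.584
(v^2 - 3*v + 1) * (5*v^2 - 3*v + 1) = 5*v^4 - 18*v^3 + 15*v^2 - 6*v + 1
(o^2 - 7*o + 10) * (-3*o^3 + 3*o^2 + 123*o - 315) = -3*o^5 + 24*o^4 + 72*o^3 - 1146*o^2 + 3435*o - 3150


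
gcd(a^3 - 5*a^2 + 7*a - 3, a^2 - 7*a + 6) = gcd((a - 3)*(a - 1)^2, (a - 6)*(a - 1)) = a - 1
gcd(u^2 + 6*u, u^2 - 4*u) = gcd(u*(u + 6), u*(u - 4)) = u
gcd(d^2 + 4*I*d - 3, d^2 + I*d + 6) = d + 3*I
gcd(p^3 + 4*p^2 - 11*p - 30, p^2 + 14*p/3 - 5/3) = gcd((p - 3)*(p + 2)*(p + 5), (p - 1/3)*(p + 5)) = p + 5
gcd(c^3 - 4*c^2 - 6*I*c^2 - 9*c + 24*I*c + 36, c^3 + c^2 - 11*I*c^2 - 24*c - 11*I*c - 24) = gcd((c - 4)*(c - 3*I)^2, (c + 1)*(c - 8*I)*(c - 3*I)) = c - 3*I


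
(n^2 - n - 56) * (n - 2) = n^3 - 3*n^2 - 54*n + 112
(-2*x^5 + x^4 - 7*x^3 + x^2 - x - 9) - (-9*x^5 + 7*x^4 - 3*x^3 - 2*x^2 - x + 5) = 7*x^5 - 6*x^4 - 4*x^3 + 3*x^2 - 14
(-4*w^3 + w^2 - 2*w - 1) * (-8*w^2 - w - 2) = 32*w^5 - 4*w^4 + 23*w^3 + 8*w^2 + 5*w + 2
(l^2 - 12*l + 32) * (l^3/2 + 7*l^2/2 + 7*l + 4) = l^5/2 - 5*l^4/2 - 19*l^3 + 32*l^2 + 176*l + 128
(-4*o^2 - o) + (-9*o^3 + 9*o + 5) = -9*o^3 - 4*o^2 + 8*o + 5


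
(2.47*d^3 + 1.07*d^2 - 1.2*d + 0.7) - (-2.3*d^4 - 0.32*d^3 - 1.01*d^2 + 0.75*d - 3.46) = 2.3*d^4 + 2.79*d^3 + 2.08*d^2 - 1.95*d + 4.16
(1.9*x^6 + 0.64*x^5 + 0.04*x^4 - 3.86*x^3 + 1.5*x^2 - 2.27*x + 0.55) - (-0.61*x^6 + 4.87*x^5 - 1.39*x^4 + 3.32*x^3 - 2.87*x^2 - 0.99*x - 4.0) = 2.51*x^6 - 4.23*x^5 + 1.43*x^4 - 7.18*x^3 + 4.37*x^2 - 1.28*x + 4.55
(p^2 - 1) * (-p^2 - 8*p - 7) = -p^4 - 8*p^3 - 6*p^2 + 8*p + 7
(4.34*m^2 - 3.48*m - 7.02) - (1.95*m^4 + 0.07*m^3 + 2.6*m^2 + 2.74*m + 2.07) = -1.95*m^4 - 0.07*m^3 + 1.74*m^2 - 6.22*m - 9.09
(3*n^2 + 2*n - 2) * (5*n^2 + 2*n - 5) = 15*n^4 + 16*n^3 - 21*n^2 - 14*n + 10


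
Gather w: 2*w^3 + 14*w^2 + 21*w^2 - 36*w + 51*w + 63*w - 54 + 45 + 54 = 2*w^3 + 35*w^2 + 78*w + 45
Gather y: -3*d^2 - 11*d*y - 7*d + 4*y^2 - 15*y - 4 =-3*d^2 - 7*d + 4*y^2 + y*(-11*d - 15) - 4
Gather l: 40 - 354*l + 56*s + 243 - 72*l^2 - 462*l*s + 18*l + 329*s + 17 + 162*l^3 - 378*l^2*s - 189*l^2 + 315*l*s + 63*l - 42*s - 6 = 162*l^3 + l^2*(-378*s - 261) + l*(-147*s - 273) + 343*s + 294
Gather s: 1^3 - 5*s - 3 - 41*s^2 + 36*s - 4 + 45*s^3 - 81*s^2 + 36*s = 45*s^3 - 122*s^2 + 67*s - 6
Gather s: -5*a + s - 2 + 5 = -5*a + s + 3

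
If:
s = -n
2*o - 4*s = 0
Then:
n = -s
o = 2*s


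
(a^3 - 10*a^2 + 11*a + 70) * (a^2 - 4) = a^5 - 10*a^4 + 7*a^3 + 110*a^2 - 44*a - 280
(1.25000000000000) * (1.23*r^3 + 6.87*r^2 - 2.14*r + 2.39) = 1.5375*r^3 + 8.5875*r^2 - 2.675*r + 2.9875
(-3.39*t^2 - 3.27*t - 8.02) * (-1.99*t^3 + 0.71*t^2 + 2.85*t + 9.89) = 6.7461*t^5 + 4.1004*t^4 + 3.9766*t^3 - 48.5408*t^2 - 55.1973*t - 79.3178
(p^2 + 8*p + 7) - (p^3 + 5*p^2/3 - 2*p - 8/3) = -p^3 - 2*p^2/3 + 10*p + 29/3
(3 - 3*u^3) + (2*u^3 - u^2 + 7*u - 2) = -u^3 - u^2 + 7*u + 1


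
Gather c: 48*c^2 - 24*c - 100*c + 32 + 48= 48*c^2 - 124*c + 80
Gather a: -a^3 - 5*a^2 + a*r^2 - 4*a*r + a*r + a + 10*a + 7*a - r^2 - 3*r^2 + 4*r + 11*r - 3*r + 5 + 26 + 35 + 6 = -a^3 - 5*a^2 + a*(r^2 - 3*r + 18) - 4*r^2 + 12*r + 72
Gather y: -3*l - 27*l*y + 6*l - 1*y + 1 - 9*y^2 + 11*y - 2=3*l - 9*y^2 + y*(10 - 27*l) - 1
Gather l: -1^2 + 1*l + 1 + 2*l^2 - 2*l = 2*l^2 - l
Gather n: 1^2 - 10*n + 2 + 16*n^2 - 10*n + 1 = 16*n^2 - 20*n + 4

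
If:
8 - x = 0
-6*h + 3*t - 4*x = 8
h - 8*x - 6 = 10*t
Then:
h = -610/57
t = -460/57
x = 8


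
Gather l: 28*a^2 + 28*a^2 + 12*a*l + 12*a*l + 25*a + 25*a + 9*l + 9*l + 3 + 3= 56*a^2 + 50*a + l*(24*a + 18) + 6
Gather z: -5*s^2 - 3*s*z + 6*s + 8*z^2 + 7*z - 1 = -5*s^2 + 6*s + 8*z^2 + z*(7 - 3*s) - 1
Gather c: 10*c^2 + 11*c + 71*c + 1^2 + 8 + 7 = 10*c^2 + 82*c + 16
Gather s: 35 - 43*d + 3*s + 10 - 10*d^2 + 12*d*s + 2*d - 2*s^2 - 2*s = -10*d^2 - 41*d - 2*s^2 + s*(12*d + 1) + 45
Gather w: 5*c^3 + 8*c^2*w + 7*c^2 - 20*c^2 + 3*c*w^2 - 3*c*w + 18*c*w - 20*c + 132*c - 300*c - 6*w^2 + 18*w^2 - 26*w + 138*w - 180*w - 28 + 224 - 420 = 5*c^3 - 13*c^2 - 188*c + w^2*(3*c + 12) + w*(8*c^2 + 15*c - 68) - 224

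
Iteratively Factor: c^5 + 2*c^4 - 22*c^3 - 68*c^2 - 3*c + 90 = (c - 1)*(c^4 + 3*c^3 - 19*c^2 - 87*c - 90) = (c - 1)*(c + 3)*(c^3 - 19*c - 30) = (c - 1)*(c + 2)*(c + 3)*(c^2 - 2*c - 15) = (c - 1)*(c + 2)*(c + 3)^2*(c - 5)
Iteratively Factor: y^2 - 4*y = (y)*(y - 4)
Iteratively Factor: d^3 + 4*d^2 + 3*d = (d)*(d^2 + 4*d + 3) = d*(d + 1)*(d + 3)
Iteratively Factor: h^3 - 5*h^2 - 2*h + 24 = (h - 4)*(h^2 - h - 6) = (h - 4)*(h - 3)*(h + 2)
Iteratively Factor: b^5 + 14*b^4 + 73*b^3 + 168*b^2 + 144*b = (b + 4)*(b^4 + 10*b^3 + 33*b^2 + 36*b) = (b + 4)^2*(b^3 + 6*b^2 + 9*b) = (b + 3)*(b + 4)^2*(b^2 + 3*b) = b*(b + 3)*(b + 4)^2*(b + 3)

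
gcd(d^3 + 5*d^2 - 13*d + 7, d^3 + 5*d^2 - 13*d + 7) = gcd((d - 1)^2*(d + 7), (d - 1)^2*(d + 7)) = d^3 + 5*d^2 - 13*d + 7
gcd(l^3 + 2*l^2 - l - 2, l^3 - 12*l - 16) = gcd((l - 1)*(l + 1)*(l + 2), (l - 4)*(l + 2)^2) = l + 2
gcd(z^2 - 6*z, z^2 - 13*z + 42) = z - 6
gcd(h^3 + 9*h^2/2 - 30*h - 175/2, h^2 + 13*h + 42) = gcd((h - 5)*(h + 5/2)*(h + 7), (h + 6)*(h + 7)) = h + 7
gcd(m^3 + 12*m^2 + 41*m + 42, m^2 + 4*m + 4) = m + 2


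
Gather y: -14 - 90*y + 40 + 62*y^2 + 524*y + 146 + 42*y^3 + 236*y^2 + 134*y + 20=42*y^3 + 298*y^2 + 568*y + 192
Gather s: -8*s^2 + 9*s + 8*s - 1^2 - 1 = -8*s^2 + 17*s - 2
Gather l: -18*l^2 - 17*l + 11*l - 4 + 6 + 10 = -18*l^2 - 6*l + 12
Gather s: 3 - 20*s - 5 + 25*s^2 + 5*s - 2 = 25*s^2 - 15*s - 4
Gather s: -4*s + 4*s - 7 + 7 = 0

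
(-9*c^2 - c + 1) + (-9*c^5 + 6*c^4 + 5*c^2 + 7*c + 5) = -9*c^5 + 6*c^4 - 4*c^2 + 6*c + 6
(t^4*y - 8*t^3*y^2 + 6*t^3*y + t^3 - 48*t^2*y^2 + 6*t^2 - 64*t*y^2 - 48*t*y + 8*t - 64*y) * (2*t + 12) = 2*t^5*y - 16*t^4*y^2 + 24*t^4*y + 2*t^4 - 192*t^3*y^2 + 72*t^3*y + 24*t^3 - 704*t^2*y^2 - 96*t^2*y + 88*t^2 - 768*t*y^2 - 704*t*y + 96*t - 768*y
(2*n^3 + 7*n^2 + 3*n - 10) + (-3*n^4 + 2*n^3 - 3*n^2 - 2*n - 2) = -3*n^4 + 4*n^3 + 4*n^2 + n - 12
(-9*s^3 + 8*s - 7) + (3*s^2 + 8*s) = -9*s^3 + 3*s^2 + 16*s - 7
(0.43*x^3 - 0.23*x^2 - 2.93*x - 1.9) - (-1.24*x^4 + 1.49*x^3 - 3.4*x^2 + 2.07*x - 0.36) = 1.24*x^4 - 1.06*x^3 + 3.17*x^2 - 5.0*x - 1.54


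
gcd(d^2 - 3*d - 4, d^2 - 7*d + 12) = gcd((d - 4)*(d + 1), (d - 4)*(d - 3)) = d - 4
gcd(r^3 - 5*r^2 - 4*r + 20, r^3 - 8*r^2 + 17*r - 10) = r^2 - 7*r + 10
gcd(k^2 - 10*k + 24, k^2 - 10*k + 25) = 1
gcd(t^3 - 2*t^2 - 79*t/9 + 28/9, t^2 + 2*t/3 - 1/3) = t - 1/3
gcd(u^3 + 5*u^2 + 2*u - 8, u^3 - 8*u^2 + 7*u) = u - 1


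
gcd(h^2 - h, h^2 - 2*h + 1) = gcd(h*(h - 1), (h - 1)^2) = h - 1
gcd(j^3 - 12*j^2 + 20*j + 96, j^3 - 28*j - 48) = j^2 - 4*j - 12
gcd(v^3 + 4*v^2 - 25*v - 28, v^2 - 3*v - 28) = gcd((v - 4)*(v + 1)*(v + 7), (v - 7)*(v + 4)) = 1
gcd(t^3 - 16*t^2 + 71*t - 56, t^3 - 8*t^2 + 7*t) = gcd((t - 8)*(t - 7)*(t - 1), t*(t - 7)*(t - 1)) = t^2 - 8*t + 7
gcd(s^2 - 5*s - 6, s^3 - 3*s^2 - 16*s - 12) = s^2 - 5*s - 6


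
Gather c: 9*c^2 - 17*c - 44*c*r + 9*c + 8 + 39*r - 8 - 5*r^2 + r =9*c^2 + c*(-44*r - 8) - 5*r^2 + 40*r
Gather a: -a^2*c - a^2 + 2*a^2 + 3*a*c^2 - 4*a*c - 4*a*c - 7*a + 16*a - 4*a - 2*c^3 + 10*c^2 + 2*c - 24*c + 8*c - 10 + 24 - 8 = a^2*(1 - c) + a*(3*c^2 - 8*c + 5) - 2*c^3 + 10*c^2 - 14*c + 6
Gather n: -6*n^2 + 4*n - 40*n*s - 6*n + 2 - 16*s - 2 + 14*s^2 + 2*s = -6*n^2 + n*(-40*s - 2) + 14*s^2 - 14*s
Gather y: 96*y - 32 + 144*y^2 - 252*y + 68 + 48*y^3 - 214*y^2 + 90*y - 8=48*y^3 - 70*y^2 - 66*y + 28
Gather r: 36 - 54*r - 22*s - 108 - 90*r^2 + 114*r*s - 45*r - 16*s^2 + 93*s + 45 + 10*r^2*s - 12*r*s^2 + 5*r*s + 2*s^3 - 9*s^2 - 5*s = r^2*(10*s - 90) + r*(-12*s^2 + 119*s - 99) + 2*s^3 - 25*s^2 + 66*s - 27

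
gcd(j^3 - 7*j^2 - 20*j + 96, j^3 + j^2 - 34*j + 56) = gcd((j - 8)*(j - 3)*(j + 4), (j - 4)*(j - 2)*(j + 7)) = 1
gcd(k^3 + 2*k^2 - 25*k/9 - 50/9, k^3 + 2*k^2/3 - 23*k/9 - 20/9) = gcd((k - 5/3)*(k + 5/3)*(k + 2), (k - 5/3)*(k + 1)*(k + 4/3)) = k - 5/3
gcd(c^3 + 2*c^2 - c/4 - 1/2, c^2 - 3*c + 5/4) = c - 1/2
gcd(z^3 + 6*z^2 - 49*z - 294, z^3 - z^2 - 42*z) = z^2 - z - 42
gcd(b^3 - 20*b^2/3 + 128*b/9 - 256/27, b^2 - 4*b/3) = b - 4/3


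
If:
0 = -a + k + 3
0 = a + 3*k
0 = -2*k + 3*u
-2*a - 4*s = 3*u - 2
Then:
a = 9/4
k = -3/4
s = -1/4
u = -1/2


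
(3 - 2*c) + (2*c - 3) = 0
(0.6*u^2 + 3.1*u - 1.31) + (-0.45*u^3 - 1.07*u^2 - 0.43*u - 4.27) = -0.45*u^3 - 0.47*u^2 + 2.67*u - 5.58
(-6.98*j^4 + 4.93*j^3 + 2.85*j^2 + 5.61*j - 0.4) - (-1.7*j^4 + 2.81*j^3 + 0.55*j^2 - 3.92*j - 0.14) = -5.28*j^4 + 2.12*j^3 + 2.3*j^2 + 9.53*j - 0.26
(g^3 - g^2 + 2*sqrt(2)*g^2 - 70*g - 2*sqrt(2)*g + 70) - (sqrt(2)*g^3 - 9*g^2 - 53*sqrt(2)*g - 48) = -sqrt(2)*g^3 + g^3 + 2*sqrt(2)*g^2 + 8*g^2 - 70*g + 51*sqrt(2)*g + 118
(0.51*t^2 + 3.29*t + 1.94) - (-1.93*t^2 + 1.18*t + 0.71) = 2.44*t^2 + 2.11*t + 1.23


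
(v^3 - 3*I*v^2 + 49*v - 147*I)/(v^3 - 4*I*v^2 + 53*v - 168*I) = (v - 7*I)/(v - 8*I)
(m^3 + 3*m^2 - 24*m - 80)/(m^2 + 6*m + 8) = (m^2 - m - 20)/(m + 2)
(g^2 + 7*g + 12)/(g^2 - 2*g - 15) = (g + 4)/(g - 5)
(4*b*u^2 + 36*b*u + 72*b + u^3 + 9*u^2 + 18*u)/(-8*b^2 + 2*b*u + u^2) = (u^2 + 9*u + 18)/(-2*b + u)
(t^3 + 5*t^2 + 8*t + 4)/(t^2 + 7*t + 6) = (t^2 + 4*t + 4)/(t + 6)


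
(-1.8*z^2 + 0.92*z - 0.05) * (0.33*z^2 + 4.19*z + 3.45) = -0.594*z^4 - 7.2384*z^3 - 2.3717*z^2 + 2.9645*z - 0.1725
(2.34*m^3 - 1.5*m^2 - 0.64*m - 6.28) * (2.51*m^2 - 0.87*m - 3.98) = 5.8734*m^5 - 5.8008*m^4 - 9.6146*m^3 - 9.236*m^2 + 8.0108*m + 24.9944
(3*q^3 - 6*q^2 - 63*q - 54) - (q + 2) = 3*q^3 - 6*q^2 - 64*q - 56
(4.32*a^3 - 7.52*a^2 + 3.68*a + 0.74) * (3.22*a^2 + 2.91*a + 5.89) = 13.9104*a^5 - 11.6432*a^4 + 15.4112*a^3 - 31.2012*a^2 + 23.8286*a + 4.3586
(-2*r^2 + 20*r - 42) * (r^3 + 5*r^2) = -2*r^5 + 10*r^4 + 58*r^3 - 210*r^2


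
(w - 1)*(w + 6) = w^2 + 5*w - 6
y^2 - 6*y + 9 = (y - 3)^2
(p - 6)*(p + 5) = p^2 - p - 30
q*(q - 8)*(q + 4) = q^3 - 4*q^2 - 32*q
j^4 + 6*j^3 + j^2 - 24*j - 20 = (j - 2)*(j + 1)*(j + 2)*(j + 5)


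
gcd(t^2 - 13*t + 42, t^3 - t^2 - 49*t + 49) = t - 7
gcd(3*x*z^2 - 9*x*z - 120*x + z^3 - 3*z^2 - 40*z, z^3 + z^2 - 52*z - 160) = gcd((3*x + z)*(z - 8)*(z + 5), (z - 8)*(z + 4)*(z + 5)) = z^2 - 3*z - 40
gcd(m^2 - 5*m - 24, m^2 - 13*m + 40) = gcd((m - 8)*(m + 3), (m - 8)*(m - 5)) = m - 8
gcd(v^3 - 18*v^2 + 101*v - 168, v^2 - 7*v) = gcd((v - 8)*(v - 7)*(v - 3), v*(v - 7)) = v - 7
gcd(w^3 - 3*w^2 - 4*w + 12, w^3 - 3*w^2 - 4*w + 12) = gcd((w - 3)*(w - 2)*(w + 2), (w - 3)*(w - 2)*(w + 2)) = w^3 - 3*w^2 - 4*w + 12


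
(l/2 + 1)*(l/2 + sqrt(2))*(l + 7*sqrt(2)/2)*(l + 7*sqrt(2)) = l^4/4 + l^3/2 + 25*sqrt(2)*l^3/8 + 25*sqrt(2)*l^2/4 + 91*l^2/4 + 49*sqrt(2)*l/2 + 91*l/2 + 49*sqrt(2)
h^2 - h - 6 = (h - 3)*(h + 2)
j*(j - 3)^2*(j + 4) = j^4 - 2*j^3 - 15*j^2 + 36*j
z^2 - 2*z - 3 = (z - 3)*(z + 1)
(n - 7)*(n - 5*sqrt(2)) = n^2 - 5*sqrt(2)*n - 7*n + 35*sqrt(2)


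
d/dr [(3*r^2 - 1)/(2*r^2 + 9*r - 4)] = (27*r^2 - 20*r + 9)/(4*r^4 + 36*r^3 + 65*r^2 - 72*r + 16)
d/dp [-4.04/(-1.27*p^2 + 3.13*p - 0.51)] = (12.6452 - 10.2616*p)/(1.27*p^2 - 3.13*p + 0.51)^2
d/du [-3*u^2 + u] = 1 - 6*u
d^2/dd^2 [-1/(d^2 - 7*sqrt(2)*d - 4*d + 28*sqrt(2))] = 2*(d^2 - 7*sqrt(2)*d - 4*d - (-2*d + 4 + 7*sqrt(2))^2 + 28*sqrt(2))/(d^2 - 7*sqrt(2)*d - 4*d + 28*sqrt(2))^3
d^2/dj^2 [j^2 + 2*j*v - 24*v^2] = 2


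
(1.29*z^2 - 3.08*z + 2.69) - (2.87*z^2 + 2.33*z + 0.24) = -1.58*z^2 - 5.41*z + 2.45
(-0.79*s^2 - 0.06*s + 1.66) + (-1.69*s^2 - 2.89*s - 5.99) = -2.48*s^2 - 2.95*s - 4.33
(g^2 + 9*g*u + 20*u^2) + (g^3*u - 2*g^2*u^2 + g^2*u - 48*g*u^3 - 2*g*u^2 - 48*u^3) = g^3*u - 2*g^2*u^2 + g^2*u + g^2 - 48*g*u^3 - 2*g*u^2 + 9*g*u - 48*u^3 + 20*u^2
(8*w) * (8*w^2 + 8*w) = 64*w^3 + 64*w^2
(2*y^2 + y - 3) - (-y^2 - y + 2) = 3*y^2 + 2*y - 5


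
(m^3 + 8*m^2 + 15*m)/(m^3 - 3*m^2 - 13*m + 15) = m*(m + 5)/(m^2 - 6*m + 5)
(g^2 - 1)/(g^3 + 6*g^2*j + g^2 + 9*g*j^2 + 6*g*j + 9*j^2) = (g - 1)/(g^2 + 6*g*j + 9*j^2)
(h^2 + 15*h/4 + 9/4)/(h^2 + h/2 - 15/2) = (4*h + 3)/(2*(2*h - 5))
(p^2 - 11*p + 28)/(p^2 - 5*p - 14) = (p - 4)/(p + 2)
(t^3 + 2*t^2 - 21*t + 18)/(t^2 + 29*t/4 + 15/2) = 4*(t^2 - 4*t + 3)/(4*t + 5)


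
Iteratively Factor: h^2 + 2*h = (h)*(h + 2)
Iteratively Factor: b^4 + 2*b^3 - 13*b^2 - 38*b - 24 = (b + 1)*(b^3 + b^2 - 14*b - 24) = (b + 1)*(b + 3)*(b^2 - 2*b - 8) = (b + 1)*(b + 2)*(b + 3)*(b - 4)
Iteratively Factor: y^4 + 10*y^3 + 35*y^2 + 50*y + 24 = (y + 3)*(y^3 + 7*y^2 + 14*y + 8) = (y + 3)*(y + 4)*(y^2 + 3*y + 2) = (y + 1)*(y + 3)*(y + 4)*(y + 2)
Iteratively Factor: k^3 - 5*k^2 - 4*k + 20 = (k + 2)*(k^2 - 7*k + 10) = (k - 5)*(k + 2)*(k - 2)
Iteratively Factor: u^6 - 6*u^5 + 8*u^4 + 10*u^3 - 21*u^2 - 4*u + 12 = (u + 1)*(u^5 - 7*u^4 + 15*u^3 - 5*u^2 - 16*u + 12) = (u - 1)*(u + 1)*(u^4 - 6*u^3 + 9*u^2 + 4*u - 12) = (u - 1)*(u + 1)^2*(u^3 - 7*u^2 + 16*u - 12) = (u - 3)*(u - 1)*(u + 1)^2*(u^2 - 4*u + 4) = (u - 3)*(u - 2)*(u - 1)*(u + 1)^2*(u - 2)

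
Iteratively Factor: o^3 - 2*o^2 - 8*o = (o)*(o^2 - 2*o - 8) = o*(o - 4)*(o + 2)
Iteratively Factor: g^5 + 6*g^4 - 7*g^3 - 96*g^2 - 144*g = (g - 4)*(g^4 + 10*g^3 + 33*g^2 + 36*g) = (g - 4)*(g + 4)*(g^3 + 6*g^2 + 9*g) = (g - 4)*(g + 3)*(g + 4)*(g^2 + 3*g) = (g - 4)*(g + 3)^2*(g + 4)*(g)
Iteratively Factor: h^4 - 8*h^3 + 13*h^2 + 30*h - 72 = (h - 3)*(h^3 - 5*h^2 - 2*h + 24) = (h - 4)*(h - 3)*(h^2 - h - 6) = (h - 4)*(h - 3)^2*(h + 2)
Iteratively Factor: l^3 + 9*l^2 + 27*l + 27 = (l + 3)*(l^2 + 6*l + 9) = (l + 3)^2*(l + 3)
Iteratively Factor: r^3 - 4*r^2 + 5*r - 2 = (r - 1)*(r^2 - 3*r + 2) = (r - 1)^2*(r - 2)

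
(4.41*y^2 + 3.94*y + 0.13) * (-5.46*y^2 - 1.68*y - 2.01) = -24.0786*y^4 - 28.9212*y^3 - 16.1931*y^2 - 8.1378*y - 0.2613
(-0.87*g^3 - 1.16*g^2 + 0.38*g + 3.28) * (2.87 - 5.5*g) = 4.785*g^4 + 3.8831*g^3 - 5.4192*g^2 - 16.9494*g + 9.4136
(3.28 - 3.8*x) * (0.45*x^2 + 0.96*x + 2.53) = -1.71*x^3 - 2.172*x^2 - 6.4652*x + 8.2984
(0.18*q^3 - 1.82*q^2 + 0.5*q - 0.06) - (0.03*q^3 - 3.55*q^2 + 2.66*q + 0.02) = 0.15*q^3 + 1.73*q^2 - 2.16*q - 0.08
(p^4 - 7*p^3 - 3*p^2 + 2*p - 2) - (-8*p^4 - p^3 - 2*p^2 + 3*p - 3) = 9*p^4 - 6*p^3 - p^2 - p + 1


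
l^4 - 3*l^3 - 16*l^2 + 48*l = l*(l - 4)*(l - 3)*(l + 4)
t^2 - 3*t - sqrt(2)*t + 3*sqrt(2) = (t - 3)*(t - sqrt(2))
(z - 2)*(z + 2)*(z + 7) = z^3 + 7*z^2 - 4*z - 28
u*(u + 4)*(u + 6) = u^3 + 10*u^2 + 24*u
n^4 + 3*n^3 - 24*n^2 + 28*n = n*(n - 2)^2*(n + 7)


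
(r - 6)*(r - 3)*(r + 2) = r^3 - 7*r^2 + 36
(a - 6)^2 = a^2 - 12*a + 36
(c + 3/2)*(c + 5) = c^2 + 13*c/2 + 15/2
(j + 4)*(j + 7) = j^2 + 11*j + 28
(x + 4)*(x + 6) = x^2 + 10*x + 24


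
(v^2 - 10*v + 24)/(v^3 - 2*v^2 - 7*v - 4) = (v - 6)/(v^2 + 2*v + 1)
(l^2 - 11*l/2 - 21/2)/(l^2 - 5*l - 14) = (l + 3/2)/(l + 2)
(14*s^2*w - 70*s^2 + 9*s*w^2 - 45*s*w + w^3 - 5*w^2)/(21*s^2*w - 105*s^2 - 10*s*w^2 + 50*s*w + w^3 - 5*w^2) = (14*s^2 + 9*s*w + w^2)/(21*s^2 - 10*s*w + w^2)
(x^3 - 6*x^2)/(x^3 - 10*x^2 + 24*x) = x/(x - 4)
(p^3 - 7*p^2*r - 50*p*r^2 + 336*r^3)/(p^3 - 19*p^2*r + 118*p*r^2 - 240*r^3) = (p + 7*r)/(p - 5*r)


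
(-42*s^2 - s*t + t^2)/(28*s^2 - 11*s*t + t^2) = (-6*s - t)/(4*s - t)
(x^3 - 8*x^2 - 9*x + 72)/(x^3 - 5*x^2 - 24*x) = (x - 3)/x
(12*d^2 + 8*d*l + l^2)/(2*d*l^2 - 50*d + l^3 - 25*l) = (6*d + l)/(l^2 - 25)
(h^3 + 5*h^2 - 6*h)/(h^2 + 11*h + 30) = h*(h - 1)/(h + 5)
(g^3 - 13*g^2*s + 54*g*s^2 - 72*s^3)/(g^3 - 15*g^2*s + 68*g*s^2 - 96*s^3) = (-g + 6*s)/(-g + 8*s)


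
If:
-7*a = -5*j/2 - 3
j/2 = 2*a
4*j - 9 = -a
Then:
No Solution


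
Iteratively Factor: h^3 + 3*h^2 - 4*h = (h - 1)*(h^2 + 4*h) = (h - 1)*(h + 4)*(h)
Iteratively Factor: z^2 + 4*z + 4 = (z + 2)*(z + 2)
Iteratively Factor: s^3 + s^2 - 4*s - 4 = (s + 1)*(s^2 - 4) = (s + 1)*(s + 2)*(s - 2)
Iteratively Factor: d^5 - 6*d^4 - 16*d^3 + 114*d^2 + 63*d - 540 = (d + 3)*(d^4 - 9*d^3 + 11*d^2 + 81*d - 180) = (d - 4)*(d + 3)*(d^3 - 5*d^2 - 9*d + 45) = (d - 4)*(d - 3)*(d + 3)*(d^2 - 2*d - 15) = (d - 4)*(d - 3)*(d + 3)^2*(d - 5)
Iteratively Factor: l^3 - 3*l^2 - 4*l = (l)*(l^2 - 3*l - 4) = l*(l + 1)*(l - 4)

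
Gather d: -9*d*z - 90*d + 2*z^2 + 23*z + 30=d*(-9*z - 90) + 2*z^2 + 23*z + 30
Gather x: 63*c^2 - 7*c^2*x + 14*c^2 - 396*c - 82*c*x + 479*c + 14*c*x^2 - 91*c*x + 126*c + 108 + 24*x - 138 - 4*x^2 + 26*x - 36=77*c^2 + 209*c + x^2*(14*c - 4) + x*(-7*c^2 - 173*c + 50) - 66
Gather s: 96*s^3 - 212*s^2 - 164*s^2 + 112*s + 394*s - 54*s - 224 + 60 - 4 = 96*s^3 - 376*s^2 + 452*s - 168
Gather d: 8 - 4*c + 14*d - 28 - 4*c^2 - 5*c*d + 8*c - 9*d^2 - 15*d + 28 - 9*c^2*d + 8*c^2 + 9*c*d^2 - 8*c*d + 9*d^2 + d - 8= 4*c^2 + 9*c*d^2 + 4*c + d*(-9*c^2 - 13*c)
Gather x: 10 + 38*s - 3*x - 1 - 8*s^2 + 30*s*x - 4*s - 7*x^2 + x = -8*s^2 + 34*s - 7*x^2 + x*(30*s - 2) + 9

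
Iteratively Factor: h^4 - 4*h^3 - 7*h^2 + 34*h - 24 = (h - 1)*(h^3 - 3*h^2 - 10*h + 24) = (h - 1)*(h + 3)*(h^2 - 6*h + 8) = (h - 4)*(h - 1)*(h + 3)*(h - 2)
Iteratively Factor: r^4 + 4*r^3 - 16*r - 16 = (r - 2)*(r^3 + 6*r^2 + 12*r + 8) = (r - 2)*(r + 2)*(r^2 + 4*r + 4) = (r - 2)*(r + 2)^2*(r + 2)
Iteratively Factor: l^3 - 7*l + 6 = (l + 3)*(l^2 - 3*l + 2) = (l - 1)*(l + 3)*(l - 2)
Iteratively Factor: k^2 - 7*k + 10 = (k - 2)*(k - 5)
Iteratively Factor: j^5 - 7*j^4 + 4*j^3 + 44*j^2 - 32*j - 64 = (j - 4)*(j^4 - 3*j^3 - 8*j^2 + 12*j + 16) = (j - 4)*(j + 1)*(j^3 - 4*j^2 - 4*j + 16) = (j - 4)*(j - 2)*(j + 1)*(j^2 - 2*j - 8) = (j - 4)^2*(j - 2)*(j + 1)*(j + 2)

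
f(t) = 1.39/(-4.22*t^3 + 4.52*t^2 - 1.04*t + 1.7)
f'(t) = 1.39*(12.66*t^2 - 9.04*t + 1.04)/(-4.22*t^3 + 4.52*t^2 - 1.04*t + 1.7)^2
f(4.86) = -0.00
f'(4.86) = 0.00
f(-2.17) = 0.02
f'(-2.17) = 0.02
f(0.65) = 0.78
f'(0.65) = 0.23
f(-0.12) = 0.73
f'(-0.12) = 0.89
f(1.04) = 1.83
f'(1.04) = 12.82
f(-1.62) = 0.04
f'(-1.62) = 0.06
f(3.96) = -0.01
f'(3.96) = 0.01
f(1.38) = -0.63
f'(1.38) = 3.58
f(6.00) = -0.00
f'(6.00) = 0.00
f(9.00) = -0.00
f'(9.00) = 0.00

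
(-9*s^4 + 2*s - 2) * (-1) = 9*s^4 - 2*s + 2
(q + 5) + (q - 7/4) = 2*q + 13/4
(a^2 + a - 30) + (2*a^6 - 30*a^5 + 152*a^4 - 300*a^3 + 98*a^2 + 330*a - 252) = 2*a^6 - 30*a^5 + 152*a^4 - 300*a^3 + 99*a^2 + 331*a - 282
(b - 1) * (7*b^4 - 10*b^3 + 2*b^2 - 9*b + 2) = 7*b^5 - 17*b^4 + 12*b^3 - 11*b^2 + 11*b - 2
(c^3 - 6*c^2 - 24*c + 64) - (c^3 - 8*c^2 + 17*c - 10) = 2*c^2 - 41*c + 74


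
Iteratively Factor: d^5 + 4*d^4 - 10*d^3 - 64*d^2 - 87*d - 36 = (d - 4)*(d^4 + 8*d^3 + 22*d^2 + 24*d + 9) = (d - 4)*(d + 1)*(d^3 + 7*d^2 + 15*d + 9) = (d - 4)*(d + 1)^2*(d^2 + 6*d + 9) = (d - 4)*(d + 1)^2*(d + 3)*(d + 3)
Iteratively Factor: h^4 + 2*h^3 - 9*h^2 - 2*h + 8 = (h + 1)*(h^3 + h^2 - 10*h + 8) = (h + 1)*(h + 4)*(h^2 - 3*h + 2) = (h - 1)*(h + 1)*(h + 4)*(h - 2)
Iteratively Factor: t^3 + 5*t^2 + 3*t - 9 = (t + 3)*(t^2 + 2*t - 3) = (t + 3)^2*(t - 1)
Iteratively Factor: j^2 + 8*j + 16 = (j + 4)*(j + 4)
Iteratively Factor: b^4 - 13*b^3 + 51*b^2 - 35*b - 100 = (b - 4)*(b^3 - 9*b^2 + 15*b + 25) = (b - 4)*(b + 1)*(b^2 - 10*b + 25) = (b - 5)*(b - 4)*(b + 1)*(b - 5)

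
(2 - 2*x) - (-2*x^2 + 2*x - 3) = 2*x^2 - 4*x + 5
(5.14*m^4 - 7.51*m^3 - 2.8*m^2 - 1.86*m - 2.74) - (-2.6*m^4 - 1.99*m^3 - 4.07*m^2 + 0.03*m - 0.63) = 7.74*m^4 - 5.52*m^3 + 1.27*m^2 - 1.89*m - 2.11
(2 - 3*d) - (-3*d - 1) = 3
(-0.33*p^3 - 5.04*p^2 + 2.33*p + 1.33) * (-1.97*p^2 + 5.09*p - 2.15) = 0.6501*p^5 + 8.2491*p^4 - 29.5342*p^3 + 20.0756*p^2 + 1.7602*p - 2.8595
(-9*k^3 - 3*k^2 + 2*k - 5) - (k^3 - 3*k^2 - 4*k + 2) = -10*k^3 + 6*k - 7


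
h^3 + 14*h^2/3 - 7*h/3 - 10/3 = (h - 1)*(h + 2/3)*(h + 5)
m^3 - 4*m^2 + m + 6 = (m - 3)*(m - 2)*(m + 1)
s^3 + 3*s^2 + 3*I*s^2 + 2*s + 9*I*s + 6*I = (s + 1)*(s + 2)*(s + 3*I)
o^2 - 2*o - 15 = (o - 5)*(o + 3)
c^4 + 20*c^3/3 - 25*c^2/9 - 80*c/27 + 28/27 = (c - 2/3)*(c - 1/3)*(c + 2/3)*(c + 7)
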